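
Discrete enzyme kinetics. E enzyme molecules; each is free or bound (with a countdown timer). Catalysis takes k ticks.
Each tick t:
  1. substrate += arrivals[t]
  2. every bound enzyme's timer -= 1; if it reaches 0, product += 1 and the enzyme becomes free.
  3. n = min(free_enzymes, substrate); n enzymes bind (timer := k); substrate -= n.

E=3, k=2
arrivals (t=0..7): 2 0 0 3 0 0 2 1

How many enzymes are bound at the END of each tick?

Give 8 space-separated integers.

Answer: 2 2 0 3 3 0 2 3

Derivation:
t=0: arr=2 -> substrate=0 bound=2 product=0
t=1: arr=0 -> substrate=0 bound=2 product=0
t=2: arr=0 -> substrate=0 bound=0 product=2
t=3: arr=3 -> substrate=0 bound=3 product=2
t=4: arr=0 -> substrate=0 bound=3 product=2
t=5: arr=0 -> substrate=0 bound=0 product=5
t=6: arr=2 -> substrate=0 bound=2 product=5
t=7: arr=1 -> substrate=0 bound=3 product=5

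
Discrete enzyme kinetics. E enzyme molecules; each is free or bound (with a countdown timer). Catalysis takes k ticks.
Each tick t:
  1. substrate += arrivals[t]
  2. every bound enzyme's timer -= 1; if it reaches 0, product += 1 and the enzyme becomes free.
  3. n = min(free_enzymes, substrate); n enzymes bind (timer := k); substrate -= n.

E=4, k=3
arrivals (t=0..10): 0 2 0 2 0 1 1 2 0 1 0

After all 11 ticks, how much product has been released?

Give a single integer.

t=0: arr=0 -> substrate=0 bound=0 product=0
t=1: arr=2 -> substrate=0 bound=2 product=0
t=2: arr=0 -> substrate=0 bound=2 product=0
t=3: arr=2 -> substrate=0 bound=4 product=0
t=4: arr=0 -> substrate=0 bound=2 product=2
t=5: arr=1 -> substrate=0 bound=3 product=2
t=6: arr=1 -> substrate=0 bound=2 product=4
t=7: arr=2 -> substrate=0 bound=4 product=4
t=8: arr=0 -> substrate=0 bound=3 product=5
t=9: arr=1 -> substrate=0 bound=3 product=6
t=10: arr=0 -> substrate=0 bound=1 product=8

Answer: 8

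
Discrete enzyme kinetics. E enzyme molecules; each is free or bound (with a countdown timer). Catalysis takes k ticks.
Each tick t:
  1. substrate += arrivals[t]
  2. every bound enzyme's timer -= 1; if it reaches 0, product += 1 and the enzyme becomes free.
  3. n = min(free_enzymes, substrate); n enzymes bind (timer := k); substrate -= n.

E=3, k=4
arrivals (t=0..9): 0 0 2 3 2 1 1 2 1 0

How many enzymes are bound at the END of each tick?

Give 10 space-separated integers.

t=0: arr=0 -> substrate=0 bound=0 product=0
t=1: arr=0 -> substrate=0 bound=0 product=0
t=2: arr=2 -> substrate=0 bound=2 product=0
t=3: arr=3 -> substrate=2 bound=3 product=0
t=4: arr=2 -> substrate=4 bound=3 product=0
t=5: arr=1 -> substrate=5 bound=3 product=0
t=6: arr=1 -> substrate=4 bound=3 product=2
t=7: arr=2 -> substrate=5 bound=3 product=3
t=8: arr=1 -> substrate=6 bound=3 product=3
t=9: arr=0 -> substrate=6 bound=3 product=3

Answer: 0 0 2 3 3 3 3 3 3 3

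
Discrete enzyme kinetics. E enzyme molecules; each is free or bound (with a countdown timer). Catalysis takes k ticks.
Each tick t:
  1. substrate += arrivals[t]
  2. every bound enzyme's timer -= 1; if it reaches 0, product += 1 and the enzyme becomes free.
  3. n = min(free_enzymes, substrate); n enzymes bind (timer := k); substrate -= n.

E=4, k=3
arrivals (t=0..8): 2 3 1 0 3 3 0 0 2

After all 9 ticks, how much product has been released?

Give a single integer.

Answer: 8

Derivation:
t=0: arr=2 -> substrate=0 bound=2 product=0
t=1: arr=3 -> substrate=1 bound=4 product=0
t=2: arr=1 -> substrate=2 bound=4 product=0
t=3: arr=0 -> substrate=0 bound=4 product=2
t=4: arr=3 -> substrate=1 bound=4 product=4
t=5: arr=3 -> substrate=4 bound=4 product=4
t=6: arr=0 -> substrate=2 bound=4 product=6
t=7: arr=0 -> substrate=0 bound=4 product=8
t=8: arr=2 -> substrate=2 bound=4 product=8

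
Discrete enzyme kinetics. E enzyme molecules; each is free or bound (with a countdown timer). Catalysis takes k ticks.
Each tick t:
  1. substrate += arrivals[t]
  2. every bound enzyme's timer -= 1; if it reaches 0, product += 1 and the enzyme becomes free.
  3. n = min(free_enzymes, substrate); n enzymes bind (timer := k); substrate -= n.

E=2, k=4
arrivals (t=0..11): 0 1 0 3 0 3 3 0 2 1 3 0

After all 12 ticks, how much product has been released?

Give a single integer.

t=0: arr=0 -> substrate=0 bound=0 product=0
t=1: arr=1 -> substrate=0 bound=1 product=0
t=2: arr=0 -> substrate=0 bound=1 product=0
t=3: arr=3 -> substrate=2 bound=2 product=0
t=4: arr=0 -> substrate=2 bound=2 product=0
t=5: arr=3 -> substrate=4 bound=2 product=1
t=6: arr=3 -> substrate=7 bound=2 product=1
t=7: arr=0 -> substrate=6 bound=2 product=2
t=8: arr=2 -> substrate=8 bound=2 product=2
t=9: arr=1 -> substrate=8 bound=2 product=3
t=10: arr=3 -> substrate=11 bound=2 product=3
t=11: arr=0 -> substrate=10 bound=2 product=4

Answer: 4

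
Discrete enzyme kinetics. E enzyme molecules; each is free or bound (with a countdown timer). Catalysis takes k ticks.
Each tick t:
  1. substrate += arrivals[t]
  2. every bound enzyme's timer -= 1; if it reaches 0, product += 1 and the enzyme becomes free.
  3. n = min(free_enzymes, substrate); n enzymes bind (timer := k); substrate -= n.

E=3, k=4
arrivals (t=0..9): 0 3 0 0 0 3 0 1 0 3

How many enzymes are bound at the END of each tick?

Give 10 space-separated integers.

Answer: 0 3 3 3 3 3 3 3 3 3

Derivation:
t=0: arr=0 -> substrate=0 bound=0 product=0
t=1: arr=3 -> substrate=0 bound=3 product=0
t=2: arr=0 -> substrate=0 bound=3 product=0
t=3: arr=0 -> substrate=0 bound=3 product=0
t=4: arr=0 -> substrate=0 bound=3 product=0
t=5: arr=3 -> substrate=0 bound=3 product=3
t=6: arr=0 -> substrate=0 bound=3 product=3
t=7: arr=1 -> substrate=1 bound=3 product=3
t=8: arr=0 -> substrate=1 bound=3 product=3
t=9: arr=3 -> substrate=1 bound=3 product=6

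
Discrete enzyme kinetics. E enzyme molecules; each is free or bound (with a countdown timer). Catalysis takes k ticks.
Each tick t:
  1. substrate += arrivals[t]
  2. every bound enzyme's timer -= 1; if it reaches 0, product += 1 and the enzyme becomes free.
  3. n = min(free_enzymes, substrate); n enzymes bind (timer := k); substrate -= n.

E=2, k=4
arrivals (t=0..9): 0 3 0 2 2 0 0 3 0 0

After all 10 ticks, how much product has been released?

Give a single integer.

Answer: 4

Derivation:
t=0: arr=0 -> substrate=0 bound=0 product=0
t=1: arr=3 -> substrate=1 bound=2 product=0
t=2: arr=0 -> substrate=1 bound=2 product=0
t=3: arr=2 -> substrate=3 bound=2 product=0
t=4: arr=2 -> substrate=5 bound=2 product=0
t=5: arr=0 -> substrate=3 bound=2 product=2
t=6: arr=0 -> substrate=3 bound=2 product=2
t=7: arr=3 -> substrate=6 bound=2 product=2
t=8: arr=0 -> substrate=6 bound=2 product=2
t=9: arr=0 -> substrate=4 bound=2 product=4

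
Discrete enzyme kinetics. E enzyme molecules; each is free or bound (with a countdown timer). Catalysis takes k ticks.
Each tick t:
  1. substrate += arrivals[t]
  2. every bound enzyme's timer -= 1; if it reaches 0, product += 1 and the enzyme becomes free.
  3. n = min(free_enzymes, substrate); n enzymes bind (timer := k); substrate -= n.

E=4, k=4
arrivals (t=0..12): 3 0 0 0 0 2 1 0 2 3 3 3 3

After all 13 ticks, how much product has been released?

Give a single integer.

t=0: arr=3 -> substrate=0 bound=3 product=0
t=1: arr=0 -> substrate=0 bound=3 product=0
t=2: arr=0 -> substrate=0 bound=3 product=0
t=3: arr=0 -> substrate=0 bound=3 product=0
t=4: arr=0 -> substrate=0 bound=0 product=3
t=5: arr=2 -> substrate=0 bound=2 product=3
t=6: arr=1 -> substrate=0 bound=3 product=3
t=7: arr=0 -> substrate=0 bound=3 product=3
t=8: arr=2 -> substrate=1 bound=4 product=3
t=9: arr=3 -> substrate=2 bound=4 product=5
t=10: arr=3 -> substrate=4 bound=4 product=6
t=11: arr=3 -> substrate=7 bound=4 product=6
t=12: arr=3 -> substrate=9 bound=4 product=7

Answer: 7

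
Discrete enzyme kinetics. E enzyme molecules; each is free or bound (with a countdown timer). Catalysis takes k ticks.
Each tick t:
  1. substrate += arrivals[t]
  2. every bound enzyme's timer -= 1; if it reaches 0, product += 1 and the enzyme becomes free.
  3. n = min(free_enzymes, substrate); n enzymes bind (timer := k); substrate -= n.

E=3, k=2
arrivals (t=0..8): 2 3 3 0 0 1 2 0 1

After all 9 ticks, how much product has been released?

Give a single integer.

Answer: 11

Derivation:
t=0: arr=2 -> substrate=0 bound=2 product=0
t=1: arr=3 -> substrate=2 bound=3 product=0
t=2: arr=3 -> substrate=3 bound=3 product=2
t=3: arr=0 -> substrate=2 bound=3 product=3
t=4: arr=0 -> substrate=0 bound=3 product=5
t=5: arr=1 -> substrate=0 bound=3 product=6
t=6: arr=2 -> substrate=0 bound=3 product=8
t=7: arr=0 -> substrate=0 bound=2 product=9
t=8: arr=1 -> substrate=0 bound=1 product=11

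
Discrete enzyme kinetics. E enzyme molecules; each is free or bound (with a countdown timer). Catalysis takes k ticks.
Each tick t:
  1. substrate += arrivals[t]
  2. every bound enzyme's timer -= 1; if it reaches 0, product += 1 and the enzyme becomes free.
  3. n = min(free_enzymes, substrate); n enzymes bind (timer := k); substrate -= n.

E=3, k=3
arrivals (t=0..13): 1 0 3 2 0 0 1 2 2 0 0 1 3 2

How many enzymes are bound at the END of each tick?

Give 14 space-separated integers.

Answer: 1 1 3 3 3 3 3 3 3 3 3 3 3 3

Derivation:
t=0: arr=1 -> substrate=0 bound=1 product=0
t=1: arr=0 -> substrate=0 bound=1 product=0
t=2: arr=3 -> substrate=1 bound=3 product=0
t=3: arr=2 -> substrate=2 bound=3 product=1
t=4: arr=0 -> substrate=2 bound=3 product=1
t=5: arr=0 -> substrate=0 bound=3 product=3
t=6: arr=1 -> substrate=0 bound=3 product=4
t=7: arr=2 -> substrate=2 bound=3 product=4
t=8: arr=2 -> substrate=2 bound=3 product=6
t=9: arr=0 -> substrate=1 bound=3 product=7
t=10: arr=0 -> substrate=1 bound=3 product=7
t=11: arr=1 -> substrate=0 bound=3 product=9
t=12: arr=3 -> substrate=2 bound=3 product=10
t=13: arr=2 -> substrate=4 bound=3 product=10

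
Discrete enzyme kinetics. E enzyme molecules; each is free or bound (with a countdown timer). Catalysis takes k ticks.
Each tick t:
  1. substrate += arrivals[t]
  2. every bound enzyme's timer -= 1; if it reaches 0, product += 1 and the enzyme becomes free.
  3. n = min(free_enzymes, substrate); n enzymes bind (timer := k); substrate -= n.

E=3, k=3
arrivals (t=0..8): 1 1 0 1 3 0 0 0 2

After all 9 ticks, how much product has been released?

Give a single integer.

Answer: 5

Derivation:
t=0: arr=1 -> substrate=0 bound=1 product=0
t=1: arr=1 -> substrate=0 bound=2 product=0
t=2: arr=0 -> substrate=0 bound=2 product=0
t=3: arr=1 -> substrate=0 bound=2 product=1
t=4: arr=3 -> substrate=1 bound=3 product=2
t=5: arr=0 -> substrate=1 bound=3 product=2
t=6: arr=0 -> substrate=0 bound=3 product=3
t=7: arr=0 -> substrate=0 bound=1 product=5
t=8: arr=2 -> substrate=0 bound=3 product=5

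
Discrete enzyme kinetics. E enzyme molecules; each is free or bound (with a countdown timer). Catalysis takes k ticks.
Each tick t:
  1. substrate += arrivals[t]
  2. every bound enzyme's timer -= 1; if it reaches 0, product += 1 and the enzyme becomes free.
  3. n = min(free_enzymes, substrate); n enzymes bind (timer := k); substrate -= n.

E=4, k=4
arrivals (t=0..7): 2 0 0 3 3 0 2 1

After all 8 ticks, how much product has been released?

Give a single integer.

Answer: 4

Derivation:
t=0: arr=2 -> substrate=0 bound=2 product=0
t=1: arr=0 -> substrate=0 bound=2 product=0
t=2: arr=0 -> substrate=0 bound=2 product=0
t=3: arr=3 -> substrate=1 bound=4 product=0
t=4: arr=3 -> substrate=2 bound=4 product=2
t=5: arr=0 -> substrate=2 bound=4 product=2
t=6: arr=2 -> substrate=4 bound=4 product=2
t=7: arr=1 -> substrate=3 bound=4 product=4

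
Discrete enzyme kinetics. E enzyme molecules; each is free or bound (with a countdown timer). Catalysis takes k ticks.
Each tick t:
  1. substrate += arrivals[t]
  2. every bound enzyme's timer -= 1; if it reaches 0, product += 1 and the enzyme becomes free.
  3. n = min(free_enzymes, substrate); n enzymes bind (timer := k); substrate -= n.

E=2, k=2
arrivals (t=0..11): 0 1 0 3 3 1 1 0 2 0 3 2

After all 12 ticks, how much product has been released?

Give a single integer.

t=0: arr=0 -> substrate=0 bound=0 product=0
t=1: arr=1 -> substrate=0 bound=1 product=0
t=2: arr=0 -> substrate=0 bound=1 product=0
t=3: arr=3 -> substrate=1 bound=2 product=1
t=4: arr=3 -> substrate=4 bound=2 product=1
t=5: arr=1 -> substrate=3 bound=2 product=3
t=6: arr=1 -> substrate=4 bound=2 product=3
t=7: arr=0 -> substrate=2 bound=2 product=5
t=8: arr=2 -> substrate=4 bound=2 product=5
t=9: arr=0 -> substrate=2 bound=2 product=7
t=10: arr=3 -> substrate=5 bound=2 product=7
t=11: arr=2 -> substrate=5 bound=2 product=9

Answer: 9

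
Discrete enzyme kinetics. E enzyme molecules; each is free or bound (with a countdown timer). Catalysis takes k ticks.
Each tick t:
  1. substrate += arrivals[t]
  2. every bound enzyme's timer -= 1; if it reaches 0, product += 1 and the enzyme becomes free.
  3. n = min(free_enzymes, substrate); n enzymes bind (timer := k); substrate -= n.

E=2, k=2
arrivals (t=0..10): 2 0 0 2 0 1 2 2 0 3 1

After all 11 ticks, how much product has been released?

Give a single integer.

t=0: arr=2 -> substrate=0 bound=2 product=0
t=1: arr=0 -> substrate=0 bound=2 product=0
t=2: arr=0 -> substrate=0 bound=0 product=2
t=3: arr=2 -> substrate=0 bound=2 product=2
t=4: arr=0 -> substrate=0 bound=2 product=2
t=5: arr=1 -> substrate=0 bound=1 product=4
t=6: arr=2 -> substrate=1 bound=2 product=4
t=7: arr=2 -> substrate=2 bound=2 product=5
t=8: arr=0 -> substrate=1 bound=2 product=6
t=9: arr=3 -> substrate=3 bound=2 product=7
t=10: arr=1 -> substrate=3 bound=2 product=8

Answer: 8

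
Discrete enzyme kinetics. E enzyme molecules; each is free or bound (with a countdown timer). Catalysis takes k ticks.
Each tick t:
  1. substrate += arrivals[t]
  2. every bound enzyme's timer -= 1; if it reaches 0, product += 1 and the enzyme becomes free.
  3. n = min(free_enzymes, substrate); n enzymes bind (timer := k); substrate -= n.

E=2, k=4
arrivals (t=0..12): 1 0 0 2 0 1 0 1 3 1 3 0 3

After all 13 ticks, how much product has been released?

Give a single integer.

Answer: 5

Derivation:
t=0: arr=1 -> substrate=0 bound=1 product=0
t=1: arr=0 -> substrate=0 bound=1 product=0
t=2: arr=0 -> substrate=0 bound=1 product=0
t=3: arr=2 -> substrate=1 bound=2 product=0
t=4: arr=0 -> substrate=0 bound=2 product=1
t=5: arr=1 -> substrate=1 bound=2 product=1
t=6: arr=0 -> substrate=1 bound=2 product=1
t=7: arr=1 -> substrate=1 bound=2 product=2
t=8: arr=3 -> substrate=3 bound=2 product=3
t=9: arr=1 -> substrate=4 bound=2 product=3
t=10: arr=3 -> substrate=7 bound=2 product=3
t=11: arr=0 -> substrate=6 bound=2 product=4
t=12: arr=3 -> substrate=8 bound=2 product=5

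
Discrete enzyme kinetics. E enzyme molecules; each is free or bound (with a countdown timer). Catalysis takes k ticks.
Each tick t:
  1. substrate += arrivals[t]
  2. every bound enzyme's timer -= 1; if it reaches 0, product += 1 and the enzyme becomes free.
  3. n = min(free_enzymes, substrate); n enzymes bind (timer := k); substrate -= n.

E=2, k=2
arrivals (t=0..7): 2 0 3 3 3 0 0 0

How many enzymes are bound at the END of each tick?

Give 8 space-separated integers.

Answer: 2 2 2 2 2 2 2 2

Derivation:
t=0: arr=2 -> substrate=0 bound=2 product=0
t=1: arr=0 -> substrate=0 bound=2 product=0
t=2: arr=3 -> substrate=1 bound=2 product=2
t=3: arr=3 -> substrate=4 bound=2 product=2
t=4: arr=3 -> substrate=5 bound=2 product=4
t=5: arr=0 -> substrate=5 bound=2 product=4
t=6: arr=0 -> substrate=3 bound=2 product=6
t=7: arr=0 -> substrate=3 bound=2 product=6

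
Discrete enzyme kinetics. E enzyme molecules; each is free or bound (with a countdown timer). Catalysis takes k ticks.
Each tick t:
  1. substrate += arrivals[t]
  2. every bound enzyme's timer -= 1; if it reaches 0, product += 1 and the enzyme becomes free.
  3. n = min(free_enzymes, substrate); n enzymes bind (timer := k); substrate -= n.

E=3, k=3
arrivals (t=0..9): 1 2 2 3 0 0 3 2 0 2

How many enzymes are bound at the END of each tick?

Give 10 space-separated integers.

Answer: 1 3 3 3 3 3 3 3 3 3

Derivation:
t=0: arr=1 -> substrate=0 bound=1 product=0
t=1: arr=2 -> substrate=0 bound=3 product=0
t=2: arr=2 -> substrate=2 bound=3 product=0
t=3: arr=3 -> substrate=4 bound=3 product=1
t=4: arr=0 -> substrate=2 bound=3 product=3
t=5: arr=0 -> substrate=2 bound=3 product=3
t=6: arr=3 -> substrate=4 bound=3 product=4
t=7: arr=2 -> substrate=4 bound=3 product=6
t=8: arr=0 -> substrate=4 bound=3 product=6
t=9: arr=2 -> substrate=5 bound=3 product=7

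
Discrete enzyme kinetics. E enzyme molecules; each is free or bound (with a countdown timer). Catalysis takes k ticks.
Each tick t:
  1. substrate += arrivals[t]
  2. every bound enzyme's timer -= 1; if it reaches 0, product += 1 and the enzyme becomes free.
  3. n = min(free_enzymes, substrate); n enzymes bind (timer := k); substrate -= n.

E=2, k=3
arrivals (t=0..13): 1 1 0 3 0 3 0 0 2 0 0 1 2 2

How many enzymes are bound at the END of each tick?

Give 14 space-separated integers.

t=0: arr=1 -> substrate=0 bound=1 product=0
t=1: arr=1 -> substrate=0 bound=2 product=0
t=2: arr=0 -> substrate=0 bound=2 product=0
t=3: arr=3 -> substrate=2 bound=2 product=1
t=4: arr=0 -> substrate=1 bound=2 product=2
t=5: arr=3 -> substrate=4 bound=2 product=2
t=6: arr=0 -> substrate=3 bound=2 product=3
t=7: arr=0 -> substrate=2 bound=2 product=4
t=8: arr=2 -> substrate=4 bound=2 product=4
t=9: arr=0 -> substrate=3 bound=2 product=5
t=10: arr=0 -> substrate=2 bound=2 product=6
t=11: arr=1 -> substrate=3 bound=2 product=6
t=12: arr=2 -> substrate=4 bound=2 product=7
t=13: arr=2 -> substrate=5 bound=2 product=8

Answer: 1 2 2 2 2 2 2 2 2 2 2 2 2 2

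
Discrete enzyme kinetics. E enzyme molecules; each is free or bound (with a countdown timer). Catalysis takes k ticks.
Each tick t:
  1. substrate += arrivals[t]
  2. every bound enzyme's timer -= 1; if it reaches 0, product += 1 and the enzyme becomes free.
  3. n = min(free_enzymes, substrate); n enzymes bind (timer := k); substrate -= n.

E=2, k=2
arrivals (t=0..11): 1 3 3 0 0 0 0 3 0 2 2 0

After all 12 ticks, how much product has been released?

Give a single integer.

t=0: arr=1 -> substrate=0 bound=1 product=0
t=1: arr=3 -> substrate=2 bound=2 product=0
t=2: arr=3 -> substrate=4 bound=2 product=1
t=3: arr=0 -> substrate=3 bound=2 product=2
t=4: arr=0 -> substrate=2 bound=2 product=3
t=5: arr=0 -> substrate=1 bound=2 product=4
t=6: arr=0 -> substrate=0 bound=2 product=5
t=7: arr=3 -> substrate=2 bound=2 product=6
t=8: arr=0 -> substrate=1 bound=2 product=7
t=9: arr=2 -> substrate=2 bound=2 product=8
t=10: arr=2 -> substrate=3 bound=2 product=9
t=11: arr=0 -> substrate=2 bound=2 product=10

Answer: 10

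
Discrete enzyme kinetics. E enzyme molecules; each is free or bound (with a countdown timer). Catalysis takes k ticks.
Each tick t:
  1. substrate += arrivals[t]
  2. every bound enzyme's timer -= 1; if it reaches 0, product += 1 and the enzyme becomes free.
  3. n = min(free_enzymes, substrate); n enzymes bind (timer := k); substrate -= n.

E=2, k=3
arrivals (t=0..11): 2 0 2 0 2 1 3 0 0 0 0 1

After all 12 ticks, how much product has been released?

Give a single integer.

t=0: arr=2 -> substrate=0 bound=2 product=0
t=1: arr=0 -> substrate=0 bound=2 product=0
t=2: arr=2 -> substrate=2 bound=2 product=0
t=3: arr=0 -> substrate=0 bound=2 product=2
t=4: arr=2 -> substrate=2 bound=2 product=2
t=5: arr=1 -> substrate=3 bound=2 product=2
t=6: arr=3 -> substrate=4 bound=2 product=4
t=7: arr=0 -> substrate=4 bound=2 product=4
t=8: arr=0 -> substrate=4 bound=2 product=4
t=9: arr=0 -> substrate=2 bound=2 product=6
t=10: arr=0 -> substrate=2 bound=2 product=6
t=11: arr=1 -> substrate=3 bound=2 product=6

Answer: 6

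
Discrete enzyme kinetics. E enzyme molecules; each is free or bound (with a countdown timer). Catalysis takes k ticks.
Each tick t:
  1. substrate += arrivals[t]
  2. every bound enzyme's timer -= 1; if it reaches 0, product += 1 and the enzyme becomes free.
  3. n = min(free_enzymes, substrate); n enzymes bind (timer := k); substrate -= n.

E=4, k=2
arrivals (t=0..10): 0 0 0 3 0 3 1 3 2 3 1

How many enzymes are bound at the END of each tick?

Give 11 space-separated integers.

t=0: arr=0 -> substrate=0 bound=0 product=0
t=1: arr=0 -> substrate=0 bound=0 product=0
t=2: arr=0 -> substrate=0 bound=0 product=0
t=3: arr=3 -> substrate=0 bound=3 product=0
t=4: arr=0 -> substrate=0 bound=3 product=0
t=5: arr=3 -> substrate=0 bound=3 product=3
t=6: arr=1 -> substrate=0 bound=4 product=3
t=7: arr=3 -> substrate=0 bound=4 product=6
t=8: arr=2 -> substrate=1 bound=4 product=7
t=9: arr=3 -> substrate=1 bound=4 product=10
t=10: arr=1 -> substrate=1 bound=4 product=11

Answer: 0 0 0 3 3 3 4 4 4 4 4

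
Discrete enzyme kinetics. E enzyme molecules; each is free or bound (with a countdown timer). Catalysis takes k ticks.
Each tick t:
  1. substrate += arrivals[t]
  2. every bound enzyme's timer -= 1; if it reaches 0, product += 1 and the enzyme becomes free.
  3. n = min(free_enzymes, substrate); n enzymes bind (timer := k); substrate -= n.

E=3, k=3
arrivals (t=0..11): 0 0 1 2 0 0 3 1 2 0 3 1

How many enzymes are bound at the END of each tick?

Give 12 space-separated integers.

t=0: arr=0 -> substrate=0 bound=0 product=0
t=1: arr=0 -> substrate=0 bound=0 product=0
t=2: arr=1 -> substrate=0 bound=1 product=0
t=3: arr=2 -> substrate=0 bound=3 product=0
t=4: arr=0 -> substrate=0 bound=3 product=0
t=5: arr=0 -> substrate=0 bound=2 product=1
t=6: arr=3 -> substrate=0 bound=3 product=3
t=7: arr=1 -> substrate=1 bound=3 product=3
t=8: arr=2 -> substrate=3 bound=3 product=3
t=9: arr=0 -> substrate=0 bound=3 product=6
t=10: arr=3 -> substrate=3 bound=3 product=6
t=11: arr=1 -> substrate=4 bound=3 product=6

Answer: 0 0 1 3 3 2 3 3 3 3 3 3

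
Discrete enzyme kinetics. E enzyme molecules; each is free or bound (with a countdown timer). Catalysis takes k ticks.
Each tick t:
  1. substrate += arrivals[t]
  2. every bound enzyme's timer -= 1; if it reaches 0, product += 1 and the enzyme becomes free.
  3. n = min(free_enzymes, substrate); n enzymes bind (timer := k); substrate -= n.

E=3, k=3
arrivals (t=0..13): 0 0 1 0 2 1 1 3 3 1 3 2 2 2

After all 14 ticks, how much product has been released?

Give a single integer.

Answer: 9

Derivation:
t=0: arr=0 -> substrate=0 bound=0 product=0
t=1: arr=0 -> substrate=0 bound=0 product=0
t=2: arr=1 -> substrate=0 bound=1 product=0
t=3: arr=0 -> substrate=0 bound=1 product=0
t=4: arr=2 -> substrate=0 bound=3 product=0
t=5: arr=1 -> substrate=0 bound=3 product=1
t=6: arr=1 -> substrate=1 bound=3 product=1
t=7: arr=3 -> substrate=2 bound=3 product=3
t=8: arr=3 -> substrate=4 bound=3 product=4
t=9: arr=1 -> substrate=5 bound=3 product=4
t=10: arr=3 -> substrate=6 bound=3 product=6
t=11: arr=2 -> substrate=7 bound=3 product=7
t=12: arr=2 -> substrate=9 bound=3 product=7
t=13: arr=2 -> substrate=9 bound=3 product=9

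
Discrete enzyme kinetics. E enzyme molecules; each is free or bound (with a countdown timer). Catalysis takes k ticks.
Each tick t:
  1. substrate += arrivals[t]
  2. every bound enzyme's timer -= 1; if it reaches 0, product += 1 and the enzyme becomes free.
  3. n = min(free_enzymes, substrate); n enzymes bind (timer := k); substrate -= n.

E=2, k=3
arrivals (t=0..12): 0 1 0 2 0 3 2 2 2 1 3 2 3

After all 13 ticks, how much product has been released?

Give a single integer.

Answer: 6

Derivation:
t=0: arr=0 -> substrate=0 bound=0 product=0
t=1: arr=1 -> substrate=0 bound=1 product=0
t=2: arr=0 -> substrate=0 bound=1 product=0
t=3: arr=2 -> substrate=1 bound=2 product=0
t=4: arr=0 -> substrate=0 bound=2 product=1
t=5: arr=3 -> substrate=3 bound=2 product=1
t=6: arr=2 -> substrate=4 bound=2 product=2
t=7: arr=2 -> substrate=5 bound=2 product=3
t=8: arr=2 -> substrate=7 bound=2 product=3
t=9: arr=1 -> substrate=7 bound=2 product=4
t=10: arr=3 -> substrate=9 bound=2 product=5
t=11: arr=2 -> substrate=11 bound=2 product=5
t=12: arr=3 -> substrate=13 bound=2 product=6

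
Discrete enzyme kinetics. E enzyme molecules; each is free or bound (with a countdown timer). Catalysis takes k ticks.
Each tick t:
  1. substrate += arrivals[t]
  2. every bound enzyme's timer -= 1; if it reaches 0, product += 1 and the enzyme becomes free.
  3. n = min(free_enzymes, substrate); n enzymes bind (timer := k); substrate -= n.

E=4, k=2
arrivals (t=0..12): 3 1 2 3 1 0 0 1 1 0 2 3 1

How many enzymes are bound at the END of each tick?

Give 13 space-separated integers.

t=0: arr=3 -> substrate=0 bound=3 product=0
t=1: arr=1 -> substrate=0 bound=4 product=0
t=2: arr=2 -> substrate=0 bound=3 product=3
t=3: arr=3 -> substrate=1 bound=4 product=4
t=4: arr=1 -> substrate=0 bound=4 product=6
t=5: arr=0 -> substrate=0 bound=2 product=8
t=6: arr=0 -> substrate=0 bound=0 product=10
t=7: arr=1 -> substrate=0 bound=1 product=10
t=8: arr=1 -> substrate=0 bound=2 product=10
t=9: arr=0 -> substrate=0 bound=1 product=11
t=10: arr=2 -> substrate=0 bound=2 product=12
t=11: arr=3 -> substrate=1 bound=4 product=12
t=12: arr=1 -> substrate=0 bound=4 product=14

Answer: 3 4 3 4 4 2 0 1 2 1 2 4 4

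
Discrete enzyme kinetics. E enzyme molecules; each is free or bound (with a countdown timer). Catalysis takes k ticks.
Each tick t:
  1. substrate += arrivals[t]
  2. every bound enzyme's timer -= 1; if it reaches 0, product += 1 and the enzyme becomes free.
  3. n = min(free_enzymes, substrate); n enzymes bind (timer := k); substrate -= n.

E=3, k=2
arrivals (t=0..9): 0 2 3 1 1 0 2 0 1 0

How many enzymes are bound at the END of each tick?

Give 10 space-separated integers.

t=0: arr=0 -> substrate=0 bound=0 product=0
t=1: arr=2 -> substrate=0 bound=2 product=0
t=2: arr=3 -> substrate=2 bound=3 product=0
t=3: arr=1 -> substrate=1 bound=3 product=2
t=4: arr=1 -> substrate=1 bound=3 product=3
t=5: arr=0 -> substrate=0 bound=2 product=5
t=6: arr=2 -> substrate=0 bound=3 product=6
t=7: arr=0 -> substrate=0 bound=2 product=7
t=8: arr=1 -> substrate=0 bound=1 product=9
t=9: arr=0 -> substrate=0 bound=1 product=9

Answer: 0 2 3 3 3 2 3 2 1 1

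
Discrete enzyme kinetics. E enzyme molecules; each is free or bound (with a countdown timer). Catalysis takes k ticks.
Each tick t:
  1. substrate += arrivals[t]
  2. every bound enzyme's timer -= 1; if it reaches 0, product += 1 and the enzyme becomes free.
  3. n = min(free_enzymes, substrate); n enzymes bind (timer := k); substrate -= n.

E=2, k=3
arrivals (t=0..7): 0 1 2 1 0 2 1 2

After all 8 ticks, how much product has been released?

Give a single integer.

Answer: 3

Derivation:
t=0: arr=0 -> substrate=0 bound=0 product=0
t=1: arr=1 -> substrate=0 bound=1 product=0
t=2: arr=2 -> substrate=1 bound=2 product=0
t=3: arr=1 -> substrate=2 bound=2 product=0
t=4: arr=0 -> substrate=1 bound=2 product=1
t=5: arr=2 -> substrate=2 bound=2 product=2
t=6: arr=1 -> substrate=3 bound=2 product=2
t=7: arr=2 -> substrate=4 bound=2 product=3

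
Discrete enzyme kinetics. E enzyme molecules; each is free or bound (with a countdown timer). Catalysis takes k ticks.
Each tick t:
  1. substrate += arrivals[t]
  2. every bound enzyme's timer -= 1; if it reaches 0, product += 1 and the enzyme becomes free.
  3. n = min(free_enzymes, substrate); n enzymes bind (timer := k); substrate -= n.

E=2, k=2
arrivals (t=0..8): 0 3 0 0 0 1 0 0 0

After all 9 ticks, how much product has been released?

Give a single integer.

t=0: arr=0 -> substrate=0 bound=0 product=0
t=1: arr=3 -> substrate=1 bound=2 product=0
t=2: arr=0 -> substrate=1 bound=2 product=0
t=3: arr=0 -> substrate=0 bound=1 product=2
t=4: arr=0 -> substrate=0 bound=1 product=2
t=5: arr=1 -> substrate=0 bound=1 product=3
t=6: arr=0 -> substrate=0 bound=1 product=3
t=7: arr=0 -> substrate=0 bound=0 product=4
t=8: arr=0 -> substrate=0 bound=0 product=4

Answer: 4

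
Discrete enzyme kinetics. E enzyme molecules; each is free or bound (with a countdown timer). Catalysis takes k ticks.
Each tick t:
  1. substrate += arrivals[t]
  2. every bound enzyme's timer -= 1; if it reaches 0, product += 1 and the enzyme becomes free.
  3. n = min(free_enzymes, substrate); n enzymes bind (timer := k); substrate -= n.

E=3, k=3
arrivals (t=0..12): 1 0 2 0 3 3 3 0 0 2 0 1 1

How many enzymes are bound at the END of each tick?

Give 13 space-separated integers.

t=0: arr=1 -> substrate=0 bound=1 product=0
t=1: arr=0 -> substrate=0 bound=1 product=0
t=2: arr=2 -> substrate=0 bound=3 product=0
t=3: arr=0 -> substrate=0 bound=2 product=1
t=4: arr=3 -> substrate=2 bound=3 product=1
t=5: arr=3 -> substrate=3 bound=3 product=3
t=6: arr=3 -> substrate=6 bound=3 product=3
t=7: arr=0 -> substrate=5 bound=3 product=4
t=8: arr=0 -> substrate=3 bound=3 product=6
t=9: arr=2 -> substrate=5 bound=3 product=6
t=10: arr=0 -> substrate=4 bound=3 product=7
t=11: arr=1 -> substrate=3 bound=3 product=9
t=12: arr=1 -> substrate=4 bound=3 product=9

Answer: 1 1 3 2 3 3 3 3 3 3 3 3 3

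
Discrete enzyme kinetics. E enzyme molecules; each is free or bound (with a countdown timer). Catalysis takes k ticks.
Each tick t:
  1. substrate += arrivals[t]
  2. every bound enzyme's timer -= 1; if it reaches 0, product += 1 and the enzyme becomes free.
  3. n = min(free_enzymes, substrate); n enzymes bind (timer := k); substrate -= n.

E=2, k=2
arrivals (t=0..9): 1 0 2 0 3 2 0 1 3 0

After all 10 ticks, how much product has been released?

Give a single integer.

t=0: arr=1 -> substrate=0 bound=1 product=0
t=1: arr=0 -> substrate=0 bound=1 product=0
t=2: arr=2 -> substrate=0 bound=2 product=1
t=3: arr=0 -> substrate=0 bound=2 product=1
t=4: arr=3 -> substrate=1 bound=2 product=3
t=5: arr=2 -> substrate=3 bound=2 product=3
t=6: arr=0 -> substrate=1 bound=2 product=5
t=7: arr=1 -> substrate=2 bound=2 product=5
t=8: arr=3 -> substrate=3 bound=2 product=7
t=9: arr=0 -> substrate=3 bound=2 product=7

Answer: 7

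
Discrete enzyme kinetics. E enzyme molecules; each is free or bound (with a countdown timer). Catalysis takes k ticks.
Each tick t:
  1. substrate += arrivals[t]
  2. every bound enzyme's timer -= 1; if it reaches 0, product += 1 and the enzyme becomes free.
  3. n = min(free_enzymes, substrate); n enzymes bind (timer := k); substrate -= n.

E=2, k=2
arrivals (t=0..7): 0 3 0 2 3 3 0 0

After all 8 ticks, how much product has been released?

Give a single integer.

t=0: arr=0 -> substrate=0 bound=0 product=0
t=1: arr=3 -> substrate=1 bound=2 product=0
t=2: arr=0 -> substrate=1 bound=2 product=0
t=3: arr=2 -> substrate=1 bound=2 product=2
t=4: arr=3 -> substrate=4 bound=2 product=2
t=5: arr=3 -> substrate=5 bound=2 product=4
t=6: arr=0 -> substrate=5 bound=2 product=4
t=7: arr=0 -> substrate=3 bound=2 product=6

Answer: 6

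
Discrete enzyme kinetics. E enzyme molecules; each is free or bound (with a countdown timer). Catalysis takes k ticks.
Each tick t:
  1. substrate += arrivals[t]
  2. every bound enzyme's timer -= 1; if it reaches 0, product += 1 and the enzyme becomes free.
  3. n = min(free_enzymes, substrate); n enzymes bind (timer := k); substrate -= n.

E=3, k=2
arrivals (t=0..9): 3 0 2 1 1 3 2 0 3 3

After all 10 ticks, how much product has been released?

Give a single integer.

Answer: 12

Derivation:
t=0: arr=3 -> substrate=0 bound=3 product=0
t=1: arr=0 -> substrate=0 bound=3 product=0
t=2: arr=2 -> substrate=0 bound=2 product=3
t=3: arr=1 -> substrate=0 bound=3 product=3
t=4: arr=1 -> substrate=0 bound=2 product=5
t=5: arr=3 -> substrate=1 bound=3 product=6
t=6: arr=2 -> substrate=2 bound=3 product=7
t=7: arr=0 -> substrate=0 bound=3 product=9
t=8: arr=3 -> substrate=2 bound=3 product=10
t=9: arr=3 -> substrate=3 bound=3 product=12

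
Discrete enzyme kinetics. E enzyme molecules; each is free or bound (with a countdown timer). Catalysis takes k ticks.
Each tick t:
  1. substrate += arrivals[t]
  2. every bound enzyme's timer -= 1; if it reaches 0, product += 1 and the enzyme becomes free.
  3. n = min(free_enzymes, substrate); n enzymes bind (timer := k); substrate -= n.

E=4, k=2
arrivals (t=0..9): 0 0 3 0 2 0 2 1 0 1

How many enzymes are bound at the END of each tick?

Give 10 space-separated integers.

Answer: 0 0 3 3 2 2 2 3 1 1

Derivation:
t=0: arr=0 -> substrate=0 bound=0 product=0
t=1: arr=0 -> substrate=0 bound=0 product=0
t=2: arr=3 -> substrate=0 bound=3 product=0
t=3: arr=0 -> substrate=0 bound=3 product=0
t=4: arr=2 -> substrate=0 bound=2 product=3
t=5: arr=0 -> substrate=0 bound=2 product=3
t=6: arr=2 -> substrate=0 bound=2 product=5
t=7: arr=1 -> substrate=0 bound=3 product=5
t=8: arr=0 -> substrate=0 bound=1 product=7
t=9: arr=1 -> substrate=0 bound=1 product=8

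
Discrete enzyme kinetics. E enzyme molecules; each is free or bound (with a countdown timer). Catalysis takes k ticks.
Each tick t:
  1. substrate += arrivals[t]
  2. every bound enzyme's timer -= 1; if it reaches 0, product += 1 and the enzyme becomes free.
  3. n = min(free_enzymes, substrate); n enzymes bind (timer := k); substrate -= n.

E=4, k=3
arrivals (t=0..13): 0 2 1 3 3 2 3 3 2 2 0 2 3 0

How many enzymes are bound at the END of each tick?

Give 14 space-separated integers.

t=0: arr=0 -> substrate=0 bound=0 product=0
t=1: arr=2 -> substrate=0 bound=2 product=0
t=2: arr=1 -> substrate=0 bound=3 product=0
t=3: arr=3 -> substrate=2 bound=4 product=0
t=4: arr=3 -> substrate=3 bound=4 product=2
t=5: arr=2 -> substrate=4 bound=4 product=3
t=6: arr=3 -> substrate=6 bound=4 product=4
t=7: arr=3 -> substrate=7 bound=4 product=6
t=8: arr=2 -> substrate=8 bound=4 product=7
t=9: arr=2 -> substrate=9 bound=4 product=8
t=10: arr=0 -> substrate=7 bound=4 product=10
t=11: arr=2 -> substrate=8 bound=4 product=11
t=12: arr=3 -> substrate=10 bound=4 product=12
t=13: arr=0 -> substrate=8 bound=4 product=14

Answer: 0 2 3 4 4 4 4 4 4 4 4 4 4 4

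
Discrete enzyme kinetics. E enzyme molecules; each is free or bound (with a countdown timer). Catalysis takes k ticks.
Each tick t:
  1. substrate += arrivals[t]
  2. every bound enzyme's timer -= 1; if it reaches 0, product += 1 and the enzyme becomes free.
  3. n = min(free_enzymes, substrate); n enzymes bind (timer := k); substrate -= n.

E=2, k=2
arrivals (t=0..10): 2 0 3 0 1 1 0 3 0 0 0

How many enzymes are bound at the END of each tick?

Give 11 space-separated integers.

t=0: arr=2 -> substrate=0 bound=2 product=0
t=1: arr=0 -> substrate=0 bound=2 product=0
t=2: arr=3 -> substrate=1 bound=2 product=2
t=3: arr=0 -> substrate=1 bound=2 product=2
t=4: arr=1 -> substrate=0 bound=2 product=4
t=5: arr=1 -> substrate=1 bound=2 product=4
t=6: arr=0 -> substrate=0 bound=1 product=6
t=7: arr=3 -> substrate=2 bound=2 product=6
t=8: arr=0 -> substrate=1 bound=2 product=7
t=9: arr=0 -> substrate=0 bound=2 product=8
t=10: arr=0 -> substrate=0 bound=1 product=9

Answer: 2 2 2 2 2 2 1 2 2 2 1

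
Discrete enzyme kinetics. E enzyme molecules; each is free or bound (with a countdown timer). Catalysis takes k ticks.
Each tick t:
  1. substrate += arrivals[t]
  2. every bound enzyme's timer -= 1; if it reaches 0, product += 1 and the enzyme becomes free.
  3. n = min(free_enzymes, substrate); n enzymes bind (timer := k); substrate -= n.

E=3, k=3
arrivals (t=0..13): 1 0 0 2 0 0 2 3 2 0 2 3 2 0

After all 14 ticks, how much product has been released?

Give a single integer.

Answer: 9

Derivation:
t=0: arr=1 -> substrate=0 bound=1 product=0
t=1: arr=0 -> substrate=0 bound=1 product=0
t=2: arr=0 -> substrate=0 bound=1 product=0
t=3: arr=2 -> substrate=0 bound=2 product=1
t=4: arr=0 -> substrate=0 bound=2 product=1
t=5: arr=0 -> substrate=0 bound=2 product=1
t=6: arr=2 -> substrate=0 bound=2 product=3
t=7: arr=3 -> substrate=2 bound=3 product=3
t=8: arr=2 -> substrate=4 bound=3 product=3
t=9: arr=0 -> substrate=2 bound=3 product=5
t=10: arr=2 -> substrate=3 bound=3 product=6
t=11: arr=3 -> substrate=6 bound=3 product=6
t=12: arr=2 -> substrate=6 bound=3 product=8
t=13: arr=0 -> substrate=5 bound=3 product=9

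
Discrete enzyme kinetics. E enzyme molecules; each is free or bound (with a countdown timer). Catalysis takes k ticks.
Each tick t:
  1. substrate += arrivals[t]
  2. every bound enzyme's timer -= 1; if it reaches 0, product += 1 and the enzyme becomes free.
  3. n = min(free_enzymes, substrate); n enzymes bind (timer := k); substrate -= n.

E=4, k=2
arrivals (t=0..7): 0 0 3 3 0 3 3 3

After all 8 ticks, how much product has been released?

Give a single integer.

Answer: 8

Derivation:
t=0: arr=0 -> substrate=0 bound=0 product=0
t=1: arr=0 -> substrate=0 bound=0 product=0
t=2: arr=3 -> substrate=0 bound=3 product=0
t=3: arr=3 -> substrate=2 bound=4 product=0
t=4: arr=0 -> substrate=0 bound=3 product=3
t=5: arr=3 -> substrate=1 bound=4 product=4
t=6: arr=3 -> substrate=2 bound=4 product=6
t=7: arr=3 -> substrate=3 bound=4 product=8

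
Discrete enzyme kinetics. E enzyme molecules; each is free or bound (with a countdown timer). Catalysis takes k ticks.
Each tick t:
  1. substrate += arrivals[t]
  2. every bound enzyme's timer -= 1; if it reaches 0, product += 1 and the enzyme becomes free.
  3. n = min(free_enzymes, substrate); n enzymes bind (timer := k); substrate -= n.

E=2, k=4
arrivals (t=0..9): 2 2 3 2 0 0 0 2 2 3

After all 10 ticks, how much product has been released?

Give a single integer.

t=0: arr=2 -> substrate=0 bound=2 product=0
t=1: arr=2 -> substrate=2 bound=2 product=0
t=2: arr=3 -> substrate=5 bound=2 product=0
t=3: arr=2 -> substrate=7 bound=2 product=0
t=4: arr=0 -> substrate=5 bound=2 product=2
t=5: arr=0 -> substrate=5 bound=2 product=2
t=6: arr=0 -> substrate=5 bound=2 product=2
t=7: arr=2 -> substrate=7 bound=2 product=2
t=8: arr=2 -> substrate=7 bound=2 product=4
t=9: arr=3 -> substrate=10 bound=2 product=4

Answer: 4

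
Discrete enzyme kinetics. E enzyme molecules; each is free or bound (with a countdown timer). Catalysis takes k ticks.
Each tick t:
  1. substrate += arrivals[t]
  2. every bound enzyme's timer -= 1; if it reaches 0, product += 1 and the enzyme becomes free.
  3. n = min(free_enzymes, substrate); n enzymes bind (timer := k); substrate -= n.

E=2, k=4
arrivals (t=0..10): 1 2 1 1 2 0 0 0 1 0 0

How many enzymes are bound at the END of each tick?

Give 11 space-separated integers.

Answer: 1 2 2 2 2 2 2 2 2 2 2

Derivation:
t=0: arr=1 -> substrate=0 bound=1 product=0
t=1: arr=2 -> substrate=1 bound=2 product=0
t=2: arr=1 -> substrate=2 bound=2 product=0
t=3: arr=1 -> substrate=3 bound=2 product=0
t=4: arr=2 -> substrate=4 bound=2 product=1
t=5: arr=0 -> substrate=3 bound=2 product=2
t=6: arr=0 -> substrate=3 bound=2 product=2
t=7: arr=0 -> substrate=3 bound=2 product=2
t=8: arr=1 -> substrate=3 bound=2 product=3
t=9: arr=0 -> substrate=2 bound=2 product=4
t=10: arr=0 -> substrate=2 bound=2 product=4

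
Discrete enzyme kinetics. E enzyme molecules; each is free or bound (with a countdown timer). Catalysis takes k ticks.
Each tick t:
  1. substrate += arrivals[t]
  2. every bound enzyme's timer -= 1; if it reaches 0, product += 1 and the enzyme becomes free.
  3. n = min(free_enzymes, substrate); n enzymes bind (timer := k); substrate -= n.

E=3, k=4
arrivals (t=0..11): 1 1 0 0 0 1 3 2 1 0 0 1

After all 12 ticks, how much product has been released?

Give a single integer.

t=0: arr=1 -> substrate=0 bound=1 product=0
t=1: arr=1 -> substrate=0 bound=2 product=0
t=2: arr=0 -> substrate=0 bound=2 product=0
t=3: arr=0 -> substrate=0 bound=2 product=0
t=4: arr=0 -> substrate=0 bound=1 product=1
t=5: arr=1 -> substrate=0 bound=1 product=2
t=6: arr=3 -> substrate=1 bound=3 product=2
t=7: arr=2 -> substrate=3 bound=3 product=2
t=8: arr=1 -> substrate=4 bound=3 product=2
t=9: arr=0 -> substrate=3 bound=3 product=3
t=10: arr=0 -> substrate=1 bound=3 product=5
t=11: arr=1 -> substrate=2 bound=3 product=5

Answer: 5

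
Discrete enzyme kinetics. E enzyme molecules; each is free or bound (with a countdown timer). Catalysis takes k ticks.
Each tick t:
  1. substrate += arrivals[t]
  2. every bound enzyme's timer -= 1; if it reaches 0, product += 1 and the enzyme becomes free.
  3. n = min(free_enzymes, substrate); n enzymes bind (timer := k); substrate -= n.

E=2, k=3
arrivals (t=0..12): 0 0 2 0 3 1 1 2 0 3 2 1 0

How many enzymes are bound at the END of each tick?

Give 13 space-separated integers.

t=0: arr=0 -> substrate=0 bound=0 product=0
t=1: arr=0 -> substrate=0 bound=0 product=0
t=2: arr=2 -> substrate=0 bound=2 product=0
t=3: arr=0 -> substrate=0 bound=2 product=0
t=4: arr=3 -> substrate=3 bound=2 product=0
t=5: arr=1 -> substrate=2 bound=2 product=2
t=6: arr=1 -> substrate=3 bound=2 product=2
t=7: arr=2 -> substrate=5 bound=2 product=2
t=8: arr=0 -> substrate=3 bound=2 product=4
t=9: arr=3 -> substrate=6 bound=2 product=4
t=10: arr=2 -> substrate=8 bound=2 product=4
t=11: arr=1 -> substrate=7 bound=2 product=6
t=12: arr=0 -> substrate=7 bound=2 product=6

Answer: 0 0 2 2 2 2 2 2 2 2 2 2 2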